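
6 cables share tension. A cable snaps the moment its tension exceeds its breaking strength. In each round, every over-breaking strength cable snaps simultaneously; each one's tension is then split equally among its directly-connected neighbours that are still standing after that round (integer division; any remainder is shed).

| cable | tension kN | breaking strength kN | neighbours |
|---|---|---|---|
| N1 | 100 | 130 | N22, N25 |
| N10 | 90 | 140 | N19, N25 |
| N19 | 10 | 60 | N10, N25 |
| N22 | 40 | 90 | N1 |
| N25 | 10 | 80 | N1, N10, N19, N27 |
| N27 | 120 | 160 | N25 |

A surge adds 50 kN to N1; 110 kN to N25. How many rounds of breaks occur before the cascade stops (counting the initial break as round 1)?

2

Round 1 — N1 at 150 > 130; N25 at 120 > 80. N1, N25 snap.
  N1 sheds 150 kN to N22: 150 each.
    N22: 40+150 = 190 > 90
  N25 sheds 120 kN to N10, N19, N27: 40 each.
    N10: 90+40 = 130 ≤ 140
    N19: 10+40 = 50 ≤ 60
    N27: 120+40 = 160 ≤ 160
Round 2 — N22 snaps.
  N22 sheds 190 kN: no online neighbours, lost.
No further breaks.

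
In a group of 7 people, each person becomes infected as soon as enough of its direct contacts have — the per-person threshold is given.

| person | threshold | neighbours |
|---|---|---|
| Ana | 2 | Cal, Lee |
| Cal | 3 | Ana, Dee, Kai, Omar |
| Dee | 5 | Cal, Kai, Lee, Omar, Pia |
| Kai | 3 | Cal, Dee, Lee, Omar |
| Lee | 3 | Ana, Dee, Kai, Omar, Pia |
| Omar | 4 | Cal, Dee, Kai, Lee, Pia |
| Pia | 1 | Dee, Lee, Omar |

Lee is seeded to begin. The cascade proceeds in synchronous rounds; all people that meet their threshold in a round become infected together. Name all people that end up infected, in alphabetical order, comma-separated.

Round 1 — Lee becomes infected (initial).
Round 2 — checking thresholds:
  Ana: 1 of 2 neighbours < 2, holds.
  Dee: 1 of 5 neighbours < 5, holds.
  Kai: 1 of 4 neighbours < 3, holds.
  Omar: 1 of 5 neighbours < 4, holds.
  Pia: 1 of 3 neighbours ≥ 1, becomes infected.
Round 3 — no new infections; cascade stops.

Lee, Pia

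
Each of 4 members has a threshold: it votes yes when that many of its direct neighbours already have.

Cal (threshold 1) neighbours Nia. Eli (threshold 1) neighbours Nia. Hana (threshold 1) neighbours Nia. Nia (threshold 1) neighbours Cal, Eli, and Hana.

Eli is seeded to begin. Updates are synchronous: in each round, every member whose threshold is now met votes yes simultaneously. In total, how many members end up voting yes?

Round 1 — Eli votes yes (initial).
Round 2 — checking thresholds:
  Nia: 1 of 3 neighbours ≥ 1, votes yes.
Round 3 — checking thresholds:
  Cal: 1 of 1 neighbours ≥ 1, votes yes.
  Hana: 1 of 1 neighbours ≥ 1, votes yes.
Round 4 — no new yes votes; cascade stops.

4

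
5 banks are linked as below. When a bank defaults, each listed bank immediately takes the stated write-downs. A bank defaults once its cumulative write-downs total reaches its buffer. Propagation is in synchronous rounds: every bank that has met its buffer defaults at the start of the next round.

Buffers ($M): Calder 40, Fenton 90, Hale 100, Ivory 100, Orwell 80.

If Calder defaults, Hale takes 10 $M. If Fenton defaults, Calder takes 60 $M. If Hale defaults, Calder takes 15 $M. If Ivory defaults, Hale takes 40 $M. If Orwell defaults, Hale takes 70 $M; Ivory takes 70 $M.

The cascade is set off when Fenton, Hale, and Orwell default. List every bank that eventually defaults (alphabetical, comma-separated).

Calder, Fenton, Hale, Orwell

Round 1 — Fenton, Hale, Orwell default (initial).
  Calder: +60+15 → 75 ≥ 40
  Ivory: +70 → 70 < 100
Round 2 — Calder defaults.
No further defaults.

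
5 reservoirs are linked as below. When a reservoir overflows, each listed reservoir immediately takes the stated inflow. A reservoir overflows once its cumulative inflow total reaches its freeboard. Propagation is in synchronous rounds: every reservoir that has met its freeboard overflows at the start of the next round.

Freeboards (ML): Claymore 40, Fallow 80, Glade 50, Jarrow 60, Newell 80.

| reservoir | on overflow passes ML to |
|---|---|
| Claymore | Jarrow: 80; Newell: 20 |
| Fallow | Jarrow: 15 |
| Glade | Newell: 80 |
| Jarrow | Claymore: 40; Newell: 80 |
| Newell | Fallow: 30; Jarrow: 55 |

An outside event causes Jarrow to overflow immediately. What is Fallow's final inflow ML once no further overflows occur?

Round 1 — Jarrow overflows (initial).
  Claymore: +40 → 40 ≥ 40
  Newell: +80 → 80 ≥ 80
Round 2 — Claymore, Newell overflow.
  Fallow: +30 → 30 < 80
No further overflows.

30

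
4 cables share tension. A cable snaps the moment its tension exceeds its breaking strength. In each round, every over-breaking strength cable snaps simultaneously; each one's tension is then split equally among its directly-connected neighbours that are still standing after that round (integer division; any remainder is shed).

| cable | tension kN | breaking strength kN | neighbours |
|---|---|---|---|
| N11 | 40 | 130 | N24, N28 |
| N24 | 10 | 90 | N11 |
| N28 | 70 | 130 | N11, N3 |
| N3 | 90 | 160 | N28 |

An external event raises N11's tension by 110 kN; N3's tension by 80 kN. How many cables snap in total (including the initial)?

Round 1 — N11 at 150 > 130; N3 at 170 > 160. N11, N3 snap.
  N11 sheds 150 kN to N24, N28: 75 each.
    N24: 10+75 = 85 ≤ 90
    N28: 70+75 = 145 > 130
  N3 sheds 170 kN to N28: 170 each.
    N28: 145+170 = 315 > 130
Round 2 — N28 snaps.
  N28 sheds 315 kN: no online neighbours, lost.
No further breaks.

3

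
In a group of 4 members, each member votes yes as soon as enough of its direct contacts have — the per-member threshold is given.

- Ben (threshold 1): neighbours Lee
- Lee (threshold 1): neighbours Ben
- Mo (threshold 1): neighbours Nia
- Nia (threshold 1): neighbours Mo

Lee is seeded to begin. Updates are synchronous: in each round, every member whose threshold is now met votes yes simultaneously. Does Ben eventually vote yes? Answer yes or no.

Round 1 — Lee votes yes (initial).
Round 2 — checking thresholds:
  Ben: 1 of 1 neighbours ≥ 1, votes yes.
Round 3 — no new yes votes; cascade stops.

yes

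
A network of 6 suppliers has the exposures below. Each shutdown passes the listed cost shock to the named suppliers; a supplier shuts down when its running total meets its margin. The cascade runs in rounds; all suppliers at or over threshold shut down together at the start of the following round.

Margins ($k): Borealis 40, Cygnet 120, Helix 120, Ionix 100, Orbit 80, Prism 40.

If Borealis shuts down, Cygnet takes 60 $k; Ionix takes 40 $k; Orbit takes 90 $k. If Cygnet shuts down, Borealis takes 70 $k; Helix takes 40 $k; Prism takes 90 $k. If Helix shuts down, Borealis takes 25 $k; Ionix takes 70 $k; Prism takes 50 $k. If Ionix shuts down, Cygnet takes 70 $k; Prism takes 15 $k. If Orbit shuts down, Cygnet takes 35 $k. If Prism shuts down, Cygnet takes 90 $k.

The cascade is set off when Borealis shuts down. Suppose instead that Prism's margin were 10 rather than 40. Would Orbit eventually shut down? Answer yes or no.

With Prism's margin at 10:
Round 1 — Borealis shuts down (initial).
  Cygnet: +60 → 60 < 120
  Ionix: +40 → 40 < 100
  Orbit: +90 → 90 ≥ 80
Round 2 — Orbit shuts down.
  Cygnet: +35 → 95 < 120
No further shutdowns.

yes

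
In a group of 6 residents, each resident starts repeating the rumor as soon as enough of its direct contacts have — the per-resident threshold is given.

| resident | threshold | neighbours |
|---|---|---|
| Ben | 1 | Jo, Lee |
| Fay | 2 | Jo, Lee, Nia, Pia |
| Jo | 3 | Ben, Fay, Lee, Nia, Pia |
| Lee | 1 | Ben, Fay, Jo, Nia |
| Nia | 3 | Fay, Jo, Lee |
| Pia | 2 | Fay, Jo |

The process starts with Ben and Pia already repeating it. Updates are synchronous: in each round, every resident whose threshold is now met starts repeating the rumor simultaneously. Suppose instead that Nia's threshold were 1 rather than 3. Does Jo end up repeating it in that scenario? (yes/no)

yes

With Nia's threshold at 1:
Round 1 — Ben, Pia start repeating the rumor (initial).
Round 2 — checking thresholds:
  Fay: 1 of 4 neighbours < 2, holds.
  Jo: 2 of 5 neighbours < 3, holds.
  Lee: 1 of 4 neighbours ≥ 1, starts repeating the rumor.
Round 3 — checking thresholds:
  Fay: 2 of 4 neighbours ≥ 2, starts repeating the rumor.
  Jo: 3 of 5 neighbours ≥ 3, starts repeating the rumor.
  Nia: 1 of 3 neighbours ≥ 1, starts repeating the rumor.
Round 4 — no new spreads; cascade stops.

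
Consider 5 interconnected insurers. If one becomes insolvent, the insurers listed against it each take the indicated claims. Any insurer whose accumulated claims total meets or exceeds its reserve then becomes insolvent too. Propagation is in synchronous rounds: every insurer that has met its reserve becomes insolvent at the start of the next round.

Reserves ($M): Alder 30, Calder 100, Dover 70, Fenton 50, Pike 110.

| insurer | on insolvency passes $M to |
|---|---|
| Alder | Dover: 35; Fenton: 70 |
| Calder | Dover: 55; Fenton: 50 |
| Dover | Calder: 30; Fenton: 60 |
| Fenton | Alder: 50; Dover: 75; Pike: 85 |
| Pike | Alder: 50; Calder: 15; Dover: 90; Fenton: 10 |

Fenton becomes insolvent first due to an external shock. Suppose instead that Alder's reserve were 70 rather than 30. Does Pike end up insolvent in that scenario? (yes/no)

With Alder's reserve at 70:
Round 1 — Fenton becomes insolvent (initial).
  Alder: +50 → 50 < 70
  Dover: +75 → 75 ≥ 70
  Pike: +85 → 85 < 110
Round 2 — Dover becomes insolvent.
  Calder: +30 → 30 < 100
No further insolvencies.

no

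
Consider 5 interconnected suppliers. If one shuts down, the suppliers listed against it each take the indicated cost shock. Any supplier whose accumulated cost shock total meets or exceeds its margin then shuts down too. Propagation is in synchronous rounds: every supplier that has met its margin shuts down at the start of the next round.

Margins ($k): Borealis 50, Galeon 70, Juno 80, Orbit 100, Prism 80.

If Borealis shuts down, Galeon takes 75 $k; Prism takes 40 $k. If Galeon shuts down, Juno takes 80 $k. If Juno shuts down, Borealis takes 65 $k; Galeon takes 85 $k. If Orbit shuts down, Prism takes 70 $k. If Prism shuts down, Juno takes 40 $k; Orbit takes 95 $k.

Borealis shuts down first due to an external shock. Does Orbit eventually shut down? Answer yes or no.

Round 1 — Borealis shuts down (initial).
  Galeon: +75 → 75 ≥ 70
  Prism: +40 → 40 < 80
Round 2 — Galeon shuts down.
  Juno: +80 → 80 ≥ 80
Round 3 — Juno shuts down.
No further shutdowns.

no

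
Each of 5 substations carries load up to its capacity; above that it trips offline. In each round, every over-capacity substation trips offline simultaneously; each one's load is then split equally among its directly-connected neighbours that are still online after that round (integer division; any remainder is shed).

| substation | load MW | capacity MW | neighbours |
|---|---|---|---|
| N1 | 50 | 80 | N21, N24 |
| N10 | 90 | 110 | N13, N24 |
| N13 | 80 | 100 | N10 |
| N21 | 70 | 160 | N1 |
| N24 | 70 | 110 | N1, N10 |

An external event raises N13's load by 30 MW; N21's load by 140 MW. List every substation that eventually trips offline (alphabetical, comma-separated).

N1, N10, N13, N21, N24

Round 1 — N13 at 110 > 100; N21 at 210 > 160. N13, N21 trip offline.
  N13 sheds 110 MW to N10: 110 each.
    N10: 90+110 = 200 > 110
  N21 sheds 210 MW to N1: 210 each.
    N1: 50+210 = 260 > 80
Round 2 — N1, N10 trip offline.
  N1 sheds 260 MW to N24: 260 each.
    N24: 70+260 = 330 > 110
  N10 sheds 200 MW to N24: 200 each.
    N24: 330+200 = 530 > 110
Round 3 — N24 trips offline.
  N24 sheds 530 MW: no online neighbours, lost.
No further trips.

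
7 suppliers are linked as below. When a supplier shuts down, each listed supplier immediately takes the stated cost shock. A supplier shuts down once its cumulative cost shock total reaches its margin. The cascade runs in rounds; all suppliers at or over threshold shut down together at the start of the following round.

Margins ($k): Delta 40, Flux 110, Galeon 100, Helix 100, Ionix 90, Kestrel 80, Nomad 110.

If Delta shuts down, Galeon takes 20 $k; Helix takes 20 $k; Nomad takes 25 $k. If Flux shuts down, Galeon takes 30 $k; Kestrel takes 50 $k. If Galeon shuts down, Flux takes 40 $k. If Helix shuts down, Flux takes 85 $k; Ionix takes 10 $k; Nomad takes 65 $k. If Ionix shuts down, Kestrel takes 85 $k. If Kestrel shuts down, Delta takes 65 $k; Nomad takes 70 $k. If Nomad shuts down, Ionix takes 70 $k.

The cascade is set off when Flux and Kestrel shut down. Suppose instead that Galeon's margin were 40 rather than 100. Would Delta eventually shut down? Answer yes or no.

With Galeon's margin at 40:
Round 1 — Flux, Kestrel shut down (initial).
  Delta: +65 → 65 ≥ 40
  Galeon: +30 → 30 < 40
  Nomad: +70 → 70 < 110
Round 2 — Delta shuts down.
  Galeon: +20 → 50 ≥ 40
  Helix: +20 → 20 < 100
  Nomad: +25 → 95 < 110
Round 3 — Galeon shuts down.
No further shutdowns.

yes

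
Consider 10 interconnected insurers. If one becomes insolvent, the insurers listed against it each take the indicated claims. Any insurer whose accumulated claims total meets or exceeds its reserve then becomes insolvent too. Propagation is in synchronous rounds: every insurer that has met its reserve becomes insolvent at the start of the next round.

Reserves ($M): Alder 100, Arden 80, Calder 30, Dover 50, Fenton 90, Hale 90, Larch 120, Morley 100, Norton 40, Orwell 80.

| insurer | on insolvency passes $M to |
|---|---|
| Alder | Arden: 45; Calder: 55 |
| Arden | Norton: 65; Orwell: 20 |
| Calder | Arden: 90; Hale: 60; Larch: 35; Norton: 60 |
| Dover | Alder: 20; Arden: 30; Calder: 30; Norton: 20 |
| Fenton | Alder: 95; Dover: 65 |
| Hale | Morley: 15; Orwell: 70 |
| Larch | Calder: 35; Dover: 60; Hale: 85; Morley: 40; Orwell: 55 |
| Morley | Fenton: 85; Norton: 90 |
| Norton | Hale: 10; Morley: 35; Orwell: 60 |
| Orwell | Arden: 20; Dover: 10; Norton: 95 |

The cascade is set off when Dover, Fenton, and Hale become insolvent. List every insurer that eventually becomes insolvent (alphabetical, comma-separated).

Alder, Arden, Calder, Dover, Fenton, Hale, Norton, Orwell

Round 1 — Dover, Fenton, Hale become insolvent (initial).
  Alder: +20+95 → 115 ≥ 100
  Arden: +30 → 30 < 80
  Calder: +30 → 30 ≥ 30
  Morley: +15 → 15 < 100
  Norton: +20 → 20 < 40
  Orwell: +70 → 70 < 80
Round 2 — Alder, Calder become insolvent.
  Arden: +45+90 → 165 ≥ 80
  Larch: +35 → 35 < 120
  Norton: +60 → 80 ≥ 40
Round 3 — Arden, Norton become insolvent.
  Morley: +35 → 50 < 100
  Orwell: +20+60 → 150 ≥ 80
Round 4 — Orwell becomes insolvent.
No further insolvencies.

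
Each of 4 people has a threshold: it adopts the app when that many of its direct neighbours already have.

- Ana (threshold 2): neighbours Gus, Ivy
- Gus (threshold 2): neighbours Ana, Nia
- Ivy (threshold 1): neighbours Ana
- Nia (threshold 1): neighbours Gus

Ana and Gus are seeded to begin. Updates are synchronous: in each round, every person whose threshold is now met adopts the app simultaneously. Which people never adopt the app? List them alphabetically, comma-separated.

none

Round 1 — Ana, Gus adopt the app (initial).
Round 2 — checking thresholds:
  Ivy: 1 of 1 neighbours ≥ 1, adopts the app.
  Nia: 1 of 1 neighbours ≥ 1, adopts the app.
Round 3 — no new adoptions; cascade stops.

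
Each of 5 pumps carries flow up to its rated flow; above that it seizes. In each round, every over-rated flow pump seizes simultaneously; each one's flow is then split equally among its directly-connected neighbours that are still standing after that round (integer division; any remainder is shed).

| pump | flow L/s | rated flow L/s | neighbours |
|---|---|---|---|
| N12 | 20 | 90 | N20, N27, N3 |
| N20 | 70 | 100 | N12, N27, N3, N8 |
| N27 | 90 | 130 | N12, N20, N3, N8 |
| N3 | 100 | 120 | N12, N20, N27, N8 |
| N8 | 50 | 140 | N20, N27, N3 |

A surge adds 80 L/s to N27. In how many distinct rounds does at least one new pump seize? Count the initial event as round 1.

3

Round 1 — N27 at 170 > 130. N27 seizes.
  N27 sheds 170 L/s to N12, N20, N3, N8: 42 each (2 lost).
    N12: 20+42 = 62 ≤ 90
    N20: 70+42 = 112 > 100
    N3: 100+42 = 142 > 120
    N8: 50+42 = 92 ≤ 140
Round 2 — N20, N3 seize.
  N20 sheds 112 L/s to N12, N8: 56 each.
    N12: 62+56 = 118 > 90
    N8: 92+56 = 148 > 140
  N3 sheds 142 L/s to N12, N8: 71 each.
    N12: 118+71 = 189 > 90
    N8: 148+71 = 219 > 140
Round 3 — N12, N8 seize.
  N12 sheds 189 L/s: no online neighbours, lost.
  N8 sheds 219 L/s: no online neighbours, lost.
No further seizures.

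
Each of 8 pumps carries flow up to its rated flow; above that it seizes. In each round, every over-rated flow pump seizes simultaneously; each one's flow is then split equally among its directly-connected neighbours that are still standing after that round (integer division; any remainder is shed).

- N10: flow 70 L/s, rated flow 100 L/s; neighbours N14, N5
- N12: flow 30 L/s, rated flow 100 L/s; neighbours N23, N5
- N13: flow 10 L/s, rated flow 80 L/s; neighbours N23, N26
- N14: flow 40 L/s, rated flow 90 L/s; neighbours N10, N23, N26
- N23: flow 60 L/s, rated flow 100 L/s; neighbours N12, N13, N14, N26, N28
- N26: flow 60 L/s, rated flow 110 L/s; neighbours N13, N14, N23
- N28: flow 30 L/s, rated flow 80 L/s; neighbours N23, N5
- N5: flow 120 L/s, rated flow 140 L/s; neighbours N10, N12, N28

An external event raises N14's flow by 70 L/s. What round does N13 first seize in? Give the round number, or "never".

6

Round 1 — N14 at 110 > 90. N14 seizes.
  N14 sheds 110 L/s to N10, N23, N26: 36 each (2 lost).
    N10: 70+36 = 106 > 100
    N23: 60+36 = 96 ≤ 100
    N26: 60+36 = 96 ≤ 110
Round 2 — N10 seizes.
  N10 sheds 106 L/s to N5: 106 each.
    N5: 120+106 = 226 > 140
Round 3 — N5 seizes.
  N5 sheds 226 L/s to N12, N28: 113 each.
    N12: 30+113 = 143 > 100
    N28: 30+113 = 143 > 80
Round 4 — N12, N28 seize.
  N12 sheds 143 L/s to N23: 143 each.
    N23: 96+143 = 239 > 100
  N28 sheds 143 L/s to N23: 143 each.
    N23: 239+143 = 382 > 100
Round 5 — N23 seizes.
  N23 sheds 382 L/s to N13, N26: 191 each.
    N13: 10+191 = 201 > 80
    N26: 96+191 = 287 > 110
Round 6 — N13, N26 seize.
  N13 sheds 201 L/s: no online neighbours, lost.
  N26 sheds 287 L/s: no online neighbours, lost.
No further seizures.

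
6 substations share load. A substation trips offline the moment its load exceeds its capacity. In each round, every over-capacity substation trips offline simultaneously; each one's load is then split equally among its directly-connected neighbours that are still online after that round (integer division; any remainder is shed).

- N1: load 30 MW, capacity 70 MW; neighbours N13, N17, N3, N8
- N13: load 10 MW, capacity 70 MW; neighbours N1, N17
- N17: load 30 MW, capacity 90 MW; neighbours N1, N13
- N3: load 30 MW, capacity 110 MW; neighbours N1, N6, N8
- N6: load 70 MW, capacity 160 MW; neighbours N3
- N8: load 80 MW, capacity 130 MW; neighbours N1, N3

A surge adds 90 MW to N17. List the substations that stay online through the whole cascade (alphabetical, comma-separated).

N3, N6, N8

Round 1 — N17 at 120 > 90. N17 trips offline.
  N17 sheds 120 MW to N1, N13: 60 each.
    N1: 30+60 = 90 > 70
    N13: 10+60 = 70 ≤ 70
Round 2 — N1 trips offline.
  N1 sheds 90 MW to N13, N3, N8: 30 each.
    N13: 70+30 = 100 > 70
    N3: 30+30 = 60 ≤ 110
    N8: 80+30 = 110 ≤ 130
Round 3 — N13 trips offline.
  N13 sheds 100 MW: no online neighbours, lost.
No further trips.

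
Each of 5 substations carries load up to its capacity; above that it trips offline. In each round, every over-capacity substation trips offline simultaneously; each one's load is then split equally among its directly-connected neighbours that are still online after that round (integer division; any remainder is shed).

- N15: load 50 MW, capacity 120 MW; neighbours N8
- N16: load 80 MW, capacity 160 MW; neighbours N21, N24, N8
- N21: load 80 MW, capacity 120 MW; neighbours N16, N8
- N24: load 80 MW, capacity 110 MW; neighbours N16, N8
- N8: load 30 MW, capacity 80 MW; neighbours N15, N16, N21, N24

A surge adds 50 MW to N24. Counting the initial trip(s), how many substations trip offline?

4

Round 1 — N24 at 130 > 110. N24 trips offline.
  N24 sheds 130 MW to N16, N8: 65 each.
    N16: 80+65 = 145 ≤ 160
    N8: 30+65 = 95 > 80
Round 2 — N8 trips offline.
  N8 sheds 95 MW to N15, N16, N21: 31 each (2 lost).
    N15: 50+31 = 81 ≤ 120
    N16: 145+31 = 176 > 160
    N21: 80+31 = 111 ≤ 120
Round 3 — N16 trips offline.
  N16 sheds 176 MW to N21: 176 each.
    N21: 111+176 = 287 > 120
Round 4 — N21 trips offline.
  N21 sheds 287 MW: no online neighbours, lost.
No further trips.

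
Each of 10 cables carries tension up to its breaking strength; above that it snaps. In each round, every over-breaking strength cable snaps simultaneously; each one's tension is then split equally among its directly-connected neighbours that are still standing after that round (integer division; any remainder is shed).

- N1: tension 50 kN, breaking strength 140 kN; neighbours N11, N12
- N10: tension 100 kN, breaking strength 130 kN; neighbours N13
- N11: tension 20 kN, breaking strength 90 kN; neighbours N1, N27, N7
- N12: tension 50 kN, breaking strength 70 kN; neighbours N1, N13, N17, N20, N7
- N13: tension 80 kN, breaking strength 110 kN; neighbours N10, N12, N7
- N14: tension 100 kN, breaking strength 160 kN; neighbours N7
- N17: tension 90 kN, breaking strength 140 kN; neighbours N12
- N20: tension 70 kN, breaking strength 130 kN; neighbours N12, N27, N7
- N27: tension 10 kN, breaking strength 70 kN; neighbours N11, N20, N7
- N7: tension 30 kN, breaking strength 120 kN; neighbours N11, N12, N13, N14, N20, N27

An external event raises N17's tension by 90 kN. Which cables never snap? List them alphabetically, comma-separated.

N14

Round 1 — N17 at 180 > 140. N17 snaps.
  N17 sheds 180 kN to N12: 180 each.
    N12: 50+180 = 230 > 70
Round 2 — N12 snaps.
  N12 sheds 230 kN to N1, N13, N20, N7: 57 each (2 lost).
    N1: 50+57 = 107 ≤ 140
    N13: 80+57 = 137 > 110
    N20: 70+57 = 127 ≤ 130
    N7: 30+57 = 87 ≤ 120
Round 3 — N13 snaps.
  N13 sheds 137 kN to N10, N7: 68 each (1 lost).
    N10: 100+68 = 168 > 130
    N7: 87+68 = 155 > 120
Round 4 — N10, N7 snap.
  N10 sheds 168 kN: no online neighbours, lost.
  N7 sheds 155 kN to N11, N14, N20, N27: 38 each (3 lost).
    N11: 20+38 = 58 ≤ 90
    N14: 100+38 = 138 ≤ 160
    N20: 127+38 = 165 > 130
    N27: 10+38 = 48 ≤ 70
Round 5 — N20 snaps.
  N20 sheds 165 kN to N27: 165 each.
    N27: 48+165 = 213 > 70
Round 6 — N27 snaps.
  N27 sheds 213 kN to N11: 213 each.
    N11: 58+213 = 271 > 90
Round 7 — N11 snaps.
  N11 sheds 271 kN to N1: 271 each.
    N1: 107+271 = 378 > 140
Round 8 — N1 snaps.
  N1 sheds 378 kN: no online neighbours, lost.
No further breaks.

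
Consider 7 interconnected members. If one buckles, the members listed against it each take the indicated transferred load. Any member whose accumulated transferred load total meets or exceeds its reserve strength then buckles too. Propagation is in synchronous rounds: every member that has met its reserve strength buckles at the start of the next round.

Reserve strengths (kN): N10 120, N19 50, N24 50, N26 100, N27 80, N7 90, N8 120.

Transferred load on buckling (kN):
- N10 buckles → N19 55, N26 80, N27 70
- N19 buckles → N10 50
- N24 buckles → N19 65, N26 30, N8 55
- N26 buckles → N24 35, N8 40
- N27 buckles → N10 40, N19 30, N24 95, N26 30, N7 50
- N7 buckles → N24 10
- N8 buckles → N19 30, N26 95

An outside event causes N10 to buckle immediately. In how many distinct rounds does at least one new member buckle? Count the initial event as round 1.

Round 1 — N10 buckles (initial).
  N19: +55 → 55 ≥ 50
  N26: +80 → 80 < 100
  N27: +70 → 70 < 80
Round 2 — N19 buckles.
No further bucklings.

2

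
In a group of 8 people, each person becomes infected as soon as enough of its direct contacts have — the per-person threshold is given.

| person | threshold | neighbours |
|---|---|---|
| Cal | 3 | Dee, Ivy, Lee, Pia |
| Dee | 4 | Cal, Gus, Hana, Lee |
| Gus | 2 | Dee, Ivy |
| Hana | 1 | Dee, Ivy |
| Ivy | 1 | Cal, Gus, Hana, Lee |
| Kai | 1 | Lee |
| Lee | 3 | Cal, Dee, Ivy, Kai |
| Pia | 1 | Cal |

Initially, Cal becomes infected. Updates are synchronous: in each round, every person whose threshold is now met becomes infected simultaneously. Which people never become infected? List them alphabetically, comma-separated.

Dee, Gus, Kai, Lee

Round 1 — Cal becomes infected (initial).
Round 2 — checking thresholds:
  Dee: 1 of 4 neighbours < 4, not yet.
  Ivy: 1 of 4 neighbours ≥ 1, becomes infected.
  Lee: 1 of 4 neighbours < 3, not yet.
  Pia: 1 of 1 neighbours ≥ 1, becomes infected.
Round 3 — checking thresholds:
  Dee: 1 of 4 neighbours < 4, not yet.
  Gus: 1 of 2 neighbours < 2, not yet.
  Hana: 1 of 2 neighbours ≥ 1, becomes infected.
  Lee: 2 of 4 neighbours < 3, not yet.
Round 4 — no new infections; cascade stops.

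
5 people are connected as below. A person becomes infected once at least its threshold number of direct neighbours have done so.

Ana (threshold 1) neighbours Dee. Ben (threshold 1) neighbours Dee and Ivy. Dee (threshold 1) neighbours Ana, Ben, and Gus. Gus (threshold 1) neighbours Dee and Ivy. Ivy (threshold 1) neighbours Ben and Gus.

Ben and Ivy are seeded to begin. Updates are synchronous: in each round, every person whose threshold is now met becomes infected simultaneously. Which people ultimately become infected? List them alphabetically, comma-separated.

Round 1 — Ben, Ivy become infected (initial).
Round 2 — checking thresholds:
  Dee: 1 of 3 neighbours ≥ 1, becomes infected.
  Gus: 1 of 2 neighbours ≥ 1, becomes infected.
Round 3 — checking thresholds:
  Ana: 1 of 1 neighbours ≥ 1, becomes infected.
Round 4 — no new infections; cascade stops.

Ana, Ben, Dee, Gus, Ivy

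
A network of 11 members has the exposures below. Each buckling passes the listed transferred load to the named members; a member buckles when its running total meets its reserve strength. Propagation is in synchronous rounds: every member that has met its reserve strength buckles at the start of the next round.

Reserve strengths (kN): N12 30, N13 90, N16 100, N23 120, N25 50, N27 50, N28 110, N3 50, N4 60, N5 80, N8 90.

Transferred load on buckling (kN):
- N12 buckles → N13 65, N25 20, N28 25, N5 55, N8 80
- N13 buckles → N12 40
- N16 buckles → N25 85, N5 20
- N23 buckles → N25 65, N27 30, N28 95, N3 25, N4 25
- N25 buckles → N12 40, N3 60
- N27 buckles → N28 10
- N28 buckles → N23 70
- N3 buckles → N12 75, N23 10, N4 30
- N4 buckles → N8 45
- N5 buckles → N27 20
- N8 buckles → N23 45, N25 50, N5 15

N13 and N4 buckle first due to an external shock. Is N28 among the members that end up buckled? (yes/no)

no

Round 1 — N13, N4 buckle (initial).
  N12: +40 → 40 ≥ 30
  N8: +45 → 45 < 90
Round 2 — N12 buckles.
  N25: +20 → 20 < 50
  N28: +25 → 25 < 110
  N5: +55 → 55 < 80
  N8: +80 → 125 ≥ 90
Round 3 — N8 buckles.
  N23: +45 → 45 < 120
  N25: +50 → 70 ≥ 50
  N5: +15 → 70 < 80
Round 4 — N25 buckles.
  N3: +60 → 60 ≥ 50
Round 5 — N3 buckles.
  N23: +10 → 55 < 120
No further bucklings.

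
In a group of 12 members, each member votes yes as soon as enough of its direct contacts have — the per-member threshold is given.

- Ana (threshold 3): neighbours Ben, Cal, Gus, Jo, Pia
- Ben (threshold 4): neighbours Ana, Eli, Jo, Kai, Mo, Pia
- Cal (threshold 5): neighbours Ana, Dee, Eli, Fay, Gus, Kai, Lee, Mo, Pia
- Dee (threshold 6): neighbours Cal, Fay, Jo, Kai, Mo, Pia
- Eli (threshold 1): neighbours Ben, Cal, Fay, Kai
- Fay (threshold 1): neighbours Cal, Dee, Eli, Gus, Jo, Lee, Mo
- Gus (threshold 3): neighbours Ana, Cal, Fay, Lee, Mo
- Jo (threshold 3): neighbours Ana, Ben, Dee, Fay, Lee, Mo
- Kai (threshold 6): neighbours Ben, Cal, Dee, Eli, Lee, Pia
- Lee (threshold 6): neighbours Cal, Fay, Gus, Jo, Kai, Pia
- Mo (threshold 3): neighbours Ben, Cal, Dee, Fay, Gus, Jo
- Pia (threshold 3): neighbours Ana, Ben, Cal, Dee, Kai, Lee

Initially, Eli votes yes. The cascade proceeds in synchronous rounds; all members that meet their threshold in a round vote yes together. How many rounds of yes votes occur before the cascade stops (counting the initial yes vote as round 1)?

Round 1 — Eli votes yes (initial).
Round 2 — checking thresholds:
  Ben: 1 of 6 neighbours < 4, below threshold.
  Cal: 1 of 9 neighbours < 5, below threshold.
  Fay: 1 of 7 neighbours ≥ 1, votes yes.
  Kai: 1 of 6 neighbours < 6, below threshold.
Round 3 — no new yes votes; cascade stops.

2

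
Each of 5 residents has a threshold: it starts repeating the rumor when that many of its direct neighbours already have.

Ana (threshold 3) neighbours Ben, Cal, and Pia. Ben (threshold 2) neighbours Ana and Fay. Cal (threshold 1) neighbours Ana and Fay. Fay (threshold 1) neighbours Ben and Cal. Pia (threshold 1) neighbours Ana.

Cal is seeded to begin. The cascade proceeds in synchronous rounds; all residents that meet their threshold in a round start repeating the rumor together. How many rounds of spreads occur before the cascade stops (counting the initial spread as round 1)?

Round 1 — Cal starts repeating the rumor (initial).
Round 2 — checking thresholds:
  Ana: 1 of 3 neighbours < 3, below threshold.
  Fay: 1 of 2 neighbours ≥ 1, starts repeating the rumor.
Round 3 — no new spreads; cascade stops.

2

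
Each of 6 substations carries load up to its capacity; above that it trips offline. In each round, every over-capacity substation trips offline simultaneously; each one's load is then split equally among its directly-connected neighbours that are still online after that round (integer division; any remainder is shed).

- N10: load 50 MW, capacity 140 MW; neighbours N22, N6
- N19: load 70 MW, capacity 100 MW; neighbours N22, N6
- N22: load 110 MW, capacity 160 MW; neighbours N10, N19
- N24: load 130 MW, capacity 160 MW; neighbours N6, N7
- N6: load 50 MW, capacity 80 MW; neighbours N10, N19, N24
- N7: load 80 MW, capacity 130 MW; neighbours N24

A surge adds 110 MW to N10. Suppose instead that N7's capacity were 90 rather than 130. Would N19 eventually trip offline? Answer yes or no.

yes

With N7's capacity at 90:
Round 1 — N10 at 160 > 140. N10 trips offline.
  N10 sheds 160 MW to N22, N6: 80 each.
    N22: 110+80 = 190 > 160
    N6: 50+80 = 130 > 80
Round 2 — N22, N6 trip offline.
  N22 sheds 190 MW to N19: 190 each.
    N19: 70+190 = 260 > 100
  N6 sheds 130 MW to N19, N24: 65 each.
    N19: 260+65 = 325 > 100
    N24: 130+65 = 195 > 160
Round 3 — N19, N24 trip offline.
  N19 sheds 325 MW: no online neighbours, lost.
  N24 sheds 195 MW to N7: 195 each.
    N7: 80+195 = 275 > 90
Round 4 — N7 trips offline.
  N7 sheds 275 MW: no online neighbours, lost.
No further trips.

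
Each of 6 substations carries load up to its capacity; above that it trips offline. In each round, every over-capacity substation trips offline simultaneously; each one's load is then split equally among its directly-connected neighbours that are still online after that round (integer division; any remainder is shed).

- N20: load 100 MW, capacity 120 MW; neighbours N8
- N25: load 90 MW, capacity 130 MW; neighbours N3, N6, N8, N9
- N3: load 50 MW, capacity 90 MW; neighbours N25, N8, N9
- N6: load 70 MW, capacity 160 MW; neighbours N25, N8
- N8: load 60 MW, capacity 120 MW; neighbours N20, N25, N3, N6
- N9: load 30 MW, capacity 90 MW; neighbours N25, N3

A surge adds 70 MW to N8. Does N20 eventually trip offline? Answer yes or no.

Round 1 — N8 at 130 > 120. N8 trips offline.
  N8 sheds 130 MW to N20, N25, N3, N6: 32 each (2 lost).
    N20: 100+32 = 132 > 120
    N25: 90+32 = 122 ≤ 130
    N3: 50+32 = 82 ≤ 90
    N6: 70+32 = 102 ≤ 160
Round 2 — N20 trips offline.
  N20 sheds 132 MW: no online neighbours, lost.
No further trips.

yes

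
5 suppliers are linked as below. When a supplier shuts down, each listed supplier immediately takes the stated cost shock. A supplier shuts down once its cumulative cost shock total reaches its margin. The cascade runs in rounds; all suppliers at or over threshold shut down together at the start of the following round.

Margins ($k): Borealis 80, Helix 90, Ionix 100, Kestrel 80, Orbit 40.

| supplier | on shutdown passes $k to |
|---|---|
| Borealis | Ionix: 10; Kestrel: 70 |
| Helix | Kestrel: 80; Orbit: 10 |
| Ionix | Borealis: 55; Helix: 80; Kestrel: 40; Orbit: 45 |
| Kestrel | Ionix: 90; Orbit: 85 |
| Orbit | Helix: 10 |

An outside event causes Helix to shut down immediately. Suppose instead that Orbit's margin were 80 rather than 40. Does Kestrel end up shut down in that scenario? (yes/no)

With Orbit's margin at 80:
Round 1 — Helix shuts down (initial).
  Kestrel: +80 → 80 ≥ 80
  Orbit: +10 → 10 < 80
Round 2 — Kestrel shuts down.
  Ionix: +90 → 90 < 100
  Orbit: +85 → 95 ≥ 80
Round 3 — Orbit shuts down.
No further shutdowns.

yes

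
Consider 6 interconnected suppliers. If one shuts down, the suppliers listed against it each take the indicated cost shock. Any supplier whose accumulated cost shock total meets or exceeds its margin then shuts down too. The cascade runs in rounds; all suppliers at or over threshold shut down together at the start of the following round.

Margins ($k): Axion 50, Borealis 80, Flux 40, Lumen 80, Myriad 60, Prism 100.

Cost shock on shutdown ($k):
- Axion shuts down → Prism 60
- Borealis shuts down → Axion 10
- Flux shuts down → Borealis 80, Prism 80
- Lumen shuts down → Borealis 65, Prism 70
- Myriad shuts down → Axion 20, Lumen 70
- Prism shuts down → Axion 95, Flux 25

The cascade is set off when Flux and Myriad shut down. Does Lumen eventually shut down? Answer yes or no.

no

Round 1 — Flux, Myriad shut down (initial).
  Axion: +20 → 20 < 50
  Borealis: +80 → 80 ≥ 80
  Lumen: +70 → 70 < 80
  Prism: +80 → 80 < 100
Round 2 — Borealis shuts down.
  Axion: +10 → 30 < 50
No further shutdowns.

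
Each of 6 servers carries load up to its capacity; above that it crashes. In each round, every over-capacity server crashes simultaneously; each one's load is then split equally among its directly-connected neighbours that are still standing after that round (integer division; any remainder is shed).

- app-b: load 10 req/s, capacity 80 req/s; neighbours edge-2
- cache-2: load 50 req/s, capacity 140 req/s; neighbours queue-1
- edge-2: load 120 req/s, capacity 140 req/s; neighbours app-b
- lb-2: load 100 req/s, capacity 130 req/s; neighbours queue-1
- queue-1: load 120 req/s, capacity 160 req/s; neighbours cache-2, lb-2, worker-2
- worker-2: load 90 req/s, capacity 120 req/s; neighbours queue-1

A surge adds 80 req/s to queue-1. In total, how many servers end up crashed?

3

Round 1 — queue-1 at 200 > 160. queue-1 crashes.
  queue-1 sheds 200 req/s to cache-2, lb-2, worker-2: 66 each (2 lost).
    cache-2: 50+66 = 116 ≤ 140
    lb-2: 100+66 = 166 > 130
    worker-2: 90+66 = 156 > 120
Round 2 — lb-2, worker-2 crash.
  lb-2 sheds 166 req/s: no online neighbours, lost.
  worker-2 sheds 156 req/s: no online neighbours, lost.
No further crashes.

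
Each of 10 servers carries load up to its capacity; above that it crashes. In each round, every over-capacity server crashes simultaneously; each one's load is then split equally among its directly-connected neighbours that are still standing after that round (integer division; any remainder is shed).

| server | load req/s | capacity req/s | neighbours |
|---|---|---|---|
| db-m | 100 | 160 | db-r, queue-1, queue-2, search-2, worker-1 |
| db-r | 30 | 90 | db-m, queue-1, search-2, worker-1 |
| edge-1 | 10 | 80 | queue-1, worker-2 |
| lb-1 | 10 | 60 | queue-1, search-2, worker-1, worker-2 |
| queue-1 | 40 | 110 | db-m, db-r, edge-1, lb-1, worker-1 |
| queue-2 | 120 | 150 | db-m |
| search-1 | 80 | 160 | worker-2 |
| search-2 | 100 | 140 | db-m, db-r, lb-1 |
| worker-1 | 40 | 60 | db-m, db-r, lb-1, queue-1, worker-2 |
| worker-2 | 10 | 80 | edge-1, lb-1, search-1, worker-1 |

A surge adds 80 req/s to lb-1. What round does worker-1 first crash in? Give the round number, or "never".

2

Round 1 — lb-1 at 90 > 60. lb-1 crashes.
  lb-1 sheds 90 req/s to queue-1, search-2, worker-1, worker-2: 22 each (2 lost).
    queue-1: 40+22 = 62 ≤ 110
    search-2: 100+22 = 122 ≤ 140
    worker-1: 40+22 = 62 > 60
    worker-2: 10+22 = 32 ≤ 80
Round 2 — worker-1 crashes.
  worker-1 sheds 62 req/s to db-m, db-r, queue-1, worker-2: 15 each (2 lost).
    db-m: 100+15 = 115 ≤ 160
    db-r: 30+15 = 45 ≤ 90
    queue-1: 62+15 = 77 ≤ 110
    worker-2: 32+15 = 47 ≤ 80
No further crashes.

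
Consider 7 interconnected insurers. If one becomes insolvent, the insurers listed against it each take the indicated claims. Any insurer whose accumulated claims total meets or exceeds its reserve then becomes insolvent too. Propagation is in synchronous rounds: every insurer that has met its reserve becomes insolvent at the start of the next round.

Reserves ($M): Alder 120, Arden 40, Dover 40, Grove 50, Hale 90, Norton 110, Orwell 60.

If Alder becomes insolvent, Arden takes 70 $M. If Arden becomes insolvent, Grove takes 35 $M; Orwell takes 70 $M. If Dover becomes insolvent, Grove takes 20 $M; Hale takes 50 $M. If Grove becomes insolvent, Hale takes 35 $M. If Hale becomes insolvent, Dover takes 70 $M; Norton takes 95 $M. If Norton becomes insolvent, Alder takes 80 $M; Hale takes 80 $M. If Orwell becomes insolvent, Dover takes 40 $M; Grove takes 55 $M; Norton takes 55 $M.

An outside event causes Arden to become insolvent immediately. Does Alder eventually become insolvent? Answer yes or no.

Round 1 — Arden becomes insolvent (initial).
  Grove: +35 → 35 < 50
  Orwell: +70 → 70 ≥ 60
Round 2 — Orwell becomes insolvent.
  Dover: +40 → 40 ≥ 40
  Grove: +55 → 90 ≥ 50
  Norton: +55 → 55 < 110
Round 3 — Dover, Grove become insolvent.
  Hale: +50+35 → 85 < 90
No further insolvencies.

no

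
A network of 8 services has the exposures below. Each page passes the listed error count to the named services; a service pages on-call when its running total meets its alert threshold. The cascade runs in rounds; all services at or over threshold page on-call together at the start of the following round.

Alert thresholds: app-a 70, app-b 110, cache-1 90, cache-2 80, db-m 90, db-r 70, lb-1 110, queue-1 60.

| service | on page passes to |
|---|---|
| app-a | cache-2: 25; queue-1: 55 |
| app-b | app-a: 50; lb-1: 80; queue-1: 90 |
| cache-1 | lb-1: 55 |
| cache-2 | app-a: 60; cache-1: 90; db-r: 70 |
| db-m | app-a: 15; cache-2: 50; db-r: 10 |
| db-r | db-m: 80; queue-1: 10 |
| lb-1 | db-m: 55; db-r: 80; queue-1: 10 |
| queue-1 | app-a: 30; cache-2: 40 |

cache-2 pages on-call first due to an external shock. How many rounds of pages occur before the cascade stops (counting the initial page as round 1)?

Round 1 — cache-2 pages on-call (initial).
  app-a: +60 → 60 < 70
  cache-1: +90 → 90 ≥ 90
  db-r: +70 → 70 ≥ 70
Round 2 — cache-1, db-r page on-call.
  db-m: +80 → 80 < 90
  lb-1: +55 → 55 < 110
  queue-1: +10 → 10 < 60
No further pages.

2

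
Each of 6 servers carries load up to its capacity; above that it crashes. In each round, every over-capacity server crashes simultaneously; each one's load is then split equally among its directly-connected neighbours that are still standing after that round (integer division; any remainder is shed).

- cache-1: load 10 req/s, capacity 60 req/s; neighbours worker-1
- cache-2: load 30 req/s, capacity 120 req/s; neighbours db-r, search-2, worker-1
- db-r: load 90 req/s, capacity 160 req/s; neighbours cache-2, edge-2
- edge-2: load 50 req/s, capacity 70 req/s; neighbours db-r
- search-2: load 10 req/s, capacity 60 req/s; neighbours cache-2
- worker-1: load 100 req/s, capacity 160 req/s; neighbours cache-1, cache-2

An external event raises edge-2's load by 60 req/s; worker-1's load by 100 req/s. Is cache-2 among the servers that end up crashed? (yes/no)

Round 1 — edge-2 at 110 > 70; worker-1 at 200 > 160. edge-2, worker-1 crash.
  edge-2 sheds 110 req/s to db-r: 110 each.
    db-r: 90+110 = 200 > 160
  worker-1 sheds 200 req/s to cache-1, cache-2: 100 each.
    cache-1: 10+100 = 110 > 60
    cache-2: 30+100 = 130 > 120
Round 2 — cache-1, cache-2, db-r crash.
  cache-1 sheds 110 req/s: no online neighbours, lost.
  cache-2 sheds 130 req/s to search-2: 130 each.
    search-2: 10+130 = 140 > 60
  db-r sheds 200 req/s: no online neighbours, lost.
Round 3 — search-2 crashes.
  search-2 sheds 140 req/s: no online neighbours, lost.
No further crashes.

yes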